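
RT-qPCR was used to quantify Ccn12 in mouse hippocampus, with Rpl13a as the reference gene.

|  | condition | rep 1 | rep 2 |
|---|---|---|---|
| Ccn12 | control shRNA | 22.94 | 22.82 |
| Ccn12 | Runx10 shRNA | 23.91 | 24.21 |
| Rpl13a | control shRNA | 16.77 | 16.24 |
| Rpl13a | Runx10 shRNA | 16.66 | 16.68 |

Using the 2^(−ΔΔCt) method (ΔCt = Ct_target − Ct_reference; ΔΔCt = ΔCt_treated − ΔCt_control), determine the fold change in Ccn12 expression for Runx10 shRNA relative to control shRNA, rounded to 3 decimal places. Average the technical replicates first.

Mean Ct: Ccn12 control shRNA 22.880; Ccn12 Runx10 shRNA 24.060; Rpl13a control shRNA 16.505; Rpl13a Runx10 shRNA 16.670
ΔCt(control shRNA) = 22.880 − 16.505 = 6.375
ΔCt(Runx10 shRNA) = 24.060 − 16.670 = 7.390
ΔΔCt = 7.390 − 6.375 = 1.015
Fold change = 2^(−1.015) = 0.4948

0.495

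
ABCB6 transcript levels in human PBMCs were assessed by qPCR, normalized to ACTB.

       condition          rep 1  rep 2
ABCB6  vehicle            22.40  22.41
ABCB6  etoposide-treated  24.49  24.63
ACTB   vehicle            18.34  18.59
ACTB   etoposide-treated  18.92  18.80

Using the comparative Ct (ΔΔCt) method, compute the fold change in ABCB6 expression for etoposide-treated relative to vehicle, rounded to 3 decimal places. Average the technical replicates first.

Mean Ct: ABCB6 vehicle 22.405; ABCB6 etoposide-treated 24.560; ACTB vehicle 18.465; ACTB etoposide-treated 18.860
ΔCt(vehicle) = 22.405 − 18.465 = 3.940
ΔCt(etoposide-treated) = 24.560 − 18.860 = 5.700
ΔΔCt = 5.700 − 3.940 = 1.760
Fold change = 2^(−1.760) = 0.2952

0.295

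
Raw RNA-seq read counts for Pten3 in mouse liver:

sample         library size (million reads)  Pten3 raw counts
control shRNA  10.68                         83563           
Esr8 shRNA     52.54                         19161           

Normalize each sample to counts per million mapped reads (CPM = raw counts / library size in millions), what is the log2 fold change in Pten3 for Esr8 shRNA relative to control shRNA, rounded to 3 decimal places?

-4.423

CPM(control shRNA) = 83563 / 10.68 = 7824.2509
CPM(Esr8 shRNA) = 19161 / 52.54 = 364.6936
Fold change = 364.6936 / 7824.2509 = 0.04661
log2(0.04661) = -4.4232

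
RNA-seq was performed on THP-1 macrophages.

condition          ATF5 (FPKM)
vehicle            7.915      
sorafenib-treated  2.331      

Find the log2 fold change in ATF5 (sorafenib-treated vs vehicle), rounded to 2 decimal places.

-1.76

Fold change = 2.331 / 7.915 = 0.2945
log2(0.2945) = -1.764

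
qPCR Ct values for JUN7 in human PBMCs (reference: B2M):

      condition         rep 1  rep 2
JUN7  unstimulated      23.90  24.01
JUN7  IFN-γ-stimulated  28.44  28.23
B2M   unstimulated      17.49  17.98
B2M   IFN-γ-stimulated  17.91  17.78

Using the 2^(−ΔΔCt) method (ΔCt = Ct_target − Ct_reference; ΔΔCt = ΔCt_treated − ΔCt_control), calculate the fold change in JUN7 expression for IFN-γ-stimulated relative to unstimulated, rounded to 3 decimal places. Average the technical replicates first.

Mean Ct: JUN7 unstimulated 23.955; JUN7 IFN-γ-stimulated 28.335; B2M unstimulated 17.735; B2M IFN-γ-stimulated 17.845
ΔCt(unstimulated) = 23.955 − 17.735 = 6.220
ΔCt(IFN-γ-stimulated) = 28.335 − 17.845 = 10.490
ΔΔCt = 10.490 − 6.220 = 4.270
Fold change = 2^(−4.270) = 0.0518

0.052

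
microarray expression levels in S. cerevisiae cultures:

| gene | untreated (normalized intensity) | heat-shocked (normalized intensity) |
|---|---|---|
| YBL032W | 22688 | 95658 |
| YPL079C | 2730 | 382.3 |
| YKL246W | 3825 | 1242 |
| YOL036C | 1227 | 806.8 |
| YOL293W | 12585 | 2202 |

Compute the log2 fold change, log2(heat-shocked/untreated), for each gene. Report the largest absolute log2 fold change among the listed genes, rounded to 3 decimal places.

log2(95658/22688) = 2.076  (YBL032W)
log2(382.3/2730) = -2.836  (YPL079C)
log2(1242/3825) = -1.623  (YKL246W)
log2(806.8/1227) = -0.605  (YOL036C)
log2(2202/12585) = -2.515  (YOL293W)
The largest magnitude belongs to YPL079C.

2.836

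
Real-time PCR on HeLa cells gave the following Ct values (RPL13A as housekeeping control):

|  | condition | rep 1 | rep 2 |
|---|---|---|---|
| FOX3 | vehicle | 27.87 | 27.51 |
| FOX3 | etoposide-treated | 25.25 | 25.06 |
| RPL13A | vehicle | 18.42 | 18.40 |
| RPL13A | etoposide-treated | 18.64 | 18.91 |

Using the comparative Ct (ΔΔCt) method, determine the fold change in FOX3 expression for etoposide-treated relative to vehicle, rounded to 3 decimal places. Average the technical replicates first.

7.464

Mean Ct: FOX3 vehicle 27.690; FOX3 etoposide-treated 25.155; RPL13A vehicle 18.410; RPL13A etoposide-treated 18.775
ΔCt(vehicle) = 27.690 − 18.410 = 9.280
ΔCt(etoposide-treated) = 25.155 − 18.775 = 6.380
ΔΔCt = 6.380 − 9.280 = -2.900
Fold change = 2^(−(-2.900)) = 2^2.900 = 7.4643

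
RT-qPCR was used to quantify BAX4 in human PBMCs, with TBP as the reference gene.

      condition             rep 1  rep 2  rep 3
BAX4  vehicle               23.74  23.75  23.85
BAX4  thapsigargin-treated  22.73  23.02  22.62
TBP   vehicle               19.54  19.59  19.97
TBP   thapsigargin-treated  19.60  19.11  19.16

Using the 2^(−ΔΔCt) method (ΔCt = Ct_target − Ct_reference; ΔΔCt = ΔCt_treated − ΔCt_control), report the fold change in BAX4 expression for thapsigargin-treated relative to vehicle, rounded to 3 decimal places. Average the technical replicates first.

Mean Ct: BAX4 vehicle 23.780; BAX4 thapsigargin-treated 22.790; TBP vehicle 19.700; TBP thapsigargin-treated 19.290
ΔCt(vehicle) = 23.780 − 19.700 = 4.080
ΔCt(thapsigargin-treated) = 22.790 − 19.290 = 3.500
ΔΔCt = 3.500 − 4.080 = -0.580
Fold change = 2^(−(-0.580)) = 2^0.580 = 1.4948

1.495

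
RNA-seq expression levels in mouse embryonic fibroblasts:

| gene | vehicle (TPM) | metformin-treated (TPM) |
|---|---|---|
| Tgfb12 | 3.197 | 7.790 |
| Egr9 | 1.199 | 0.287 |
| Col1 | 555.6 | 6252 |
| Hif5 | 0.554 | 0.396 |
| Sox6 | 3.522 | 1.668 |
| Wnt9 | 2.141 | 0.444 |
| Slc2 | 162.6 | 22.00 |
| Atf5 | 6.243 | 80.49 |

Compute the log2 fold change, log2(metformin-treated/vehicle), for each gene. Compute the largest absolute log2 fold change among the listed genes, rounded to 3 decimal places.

3.688

log2(7.790/3.197) = 1.285  (Tgfb12)
log2(0.287/1.199) = -2.063  (Egr9)
log2(6252/555.6) = 3.492  (Col1)
log2(0.396/0.554) = -0.484  (Hif5)
log2(1.668/3.522) = -1.078  (Sox6)
log2(0.444/2.141) = -2.270  (Wnt9)
log2(22.00/162.6) = -2.886  (Slc2)
log2(80.49/6.243) = 3.688  (Atf5)
The largest magnitude belongs to Atf5.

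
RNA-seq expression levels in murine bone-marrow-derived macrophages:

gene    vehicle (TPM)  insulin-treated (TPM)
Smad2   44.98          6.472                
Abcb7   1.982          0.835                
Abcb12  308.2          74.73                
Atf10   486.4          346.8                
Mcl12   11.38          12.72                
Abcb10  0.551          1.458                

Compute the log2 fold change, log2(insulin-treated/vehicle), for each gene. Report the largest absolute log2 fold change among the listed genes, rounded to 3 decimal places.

2.797

log2(6.472/44.98) = -2.797  (Smad2)
log2(0.835/1.982) = -1.247  (Abcb7)
log2(74.73/308.2) = -2.044  (Abcb12)
log2(346.8/486.4) = -0.488  (Atf10)
log2(12.72/11.38) = 0.161  (Mcl12)
log2(1.458/0.551) = 1.404  (Abcb10)
The largest magnitude belongs to Smad2.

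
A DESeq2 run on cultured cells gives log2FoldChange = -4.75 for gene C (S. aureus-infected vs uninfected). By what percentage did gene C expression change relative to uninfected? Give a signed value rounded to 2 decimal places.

Fold change = 2^(-4.75) = 0.0372
Percent change = (FC − 1) × 100% = (0.0372 − 1) × 100 = -96.28%

-96.28%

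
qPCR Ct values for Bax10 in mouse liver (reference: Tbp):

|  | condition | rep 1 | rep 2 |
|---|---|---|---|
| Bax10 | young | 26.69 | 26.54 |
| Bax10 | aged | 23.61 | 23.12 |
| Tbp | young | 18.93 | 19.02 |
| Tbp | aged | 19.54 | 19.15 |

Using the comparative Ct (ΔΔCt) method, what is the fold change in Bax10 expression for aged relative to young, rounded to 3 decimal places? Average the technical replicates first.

12.295

Mean Ct: Bax10 young 26.615; Bax10 aged 23.365; Tbp young 18.975; Tbp aged 19.345
ΔCt(young) = 26.615 − 18.975 = 7.640
ΔCt(aged) = 23.365 − 19.345 = 4.020
ΔΔCt = 4.020 − 7.640 = -3.620
Fold change = 2^(−(-3.620)) = 2^3.620 = 12.2950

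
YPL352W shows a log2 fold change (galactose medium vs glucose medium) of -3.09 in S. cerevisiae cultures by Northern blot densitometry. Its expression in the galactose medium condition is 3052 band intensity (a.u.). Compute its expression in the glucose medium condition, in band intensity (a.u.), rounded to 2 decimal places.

25987.66

Fold change = 2^(-3.09) = 0.1174
glucose medium expression = 3052 / 0.1174 = 25987.66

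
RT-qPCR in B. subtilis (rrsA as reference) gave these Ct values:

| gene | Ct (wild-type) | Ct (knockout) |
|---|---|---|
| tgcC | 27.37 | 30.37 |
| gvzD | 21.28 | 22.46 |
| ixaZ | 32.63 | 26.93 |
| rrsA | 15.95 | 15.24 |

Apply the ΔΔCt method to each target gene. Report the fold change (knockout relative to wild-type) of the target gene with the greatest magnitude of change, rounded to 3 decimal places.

31.779

tgcC: ΔΔCt = (30.37−15.24) − (27.37−15.95) = 15.13 − 11.42 = 3.71; fold change = 2^-3.71 = 0.076
gvzD: ΔΔCt = (22.46−15.24) − (21.28−15.95) = 7.22 − 5.33 = 1.89; fold change = 2^-1.89 = 0.270
ixaZ: ΔΔCt = (26.93−15.24) − (32.63−15.95) = 11.69 − 16.68 = -4.99; fold change = 2^4.99 = 31.779
ixaZ has the largest |ΔΔCt| = 4.99.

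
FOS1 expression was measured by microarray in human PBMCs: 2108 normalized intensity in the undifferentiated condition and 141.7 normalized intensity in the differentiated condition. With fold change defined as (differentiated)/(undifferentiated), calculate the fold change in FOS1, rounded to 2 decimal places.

0.07

Fold change = 141.7 / 2108 = 0.067
FOS1 is downregulated.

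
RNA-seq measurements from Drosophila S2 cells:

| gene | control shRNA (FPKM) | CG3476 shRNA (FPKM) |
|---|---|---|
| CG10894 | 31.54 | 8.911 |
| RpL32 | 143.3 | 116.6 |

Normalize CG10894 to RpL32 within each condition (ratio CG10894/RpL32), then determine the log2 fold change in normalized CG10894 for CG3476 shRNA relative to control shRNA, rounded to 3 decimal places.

CG10894/RpL32 (control shRNA) = 31.54 / 143.3 = 0.2201
CG10894/RpL32 (CG3476 shRNA) = 8.911 / 116.6 = 0.076424
Fold change = 0.076424 / 0.2201 = 0.3472
log2(0.3472) = -1.5261

-1.526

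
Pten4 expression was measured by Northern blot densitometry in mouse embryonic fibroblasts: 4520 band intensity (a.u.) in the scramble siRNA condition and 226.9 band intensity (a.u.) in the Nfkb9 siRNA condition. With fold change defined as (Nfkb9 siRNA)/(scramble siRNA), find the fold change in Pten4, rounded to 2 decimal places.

0.05

Fold change = 226.9 / 4520 = 0.050
Pten4 is downregulated.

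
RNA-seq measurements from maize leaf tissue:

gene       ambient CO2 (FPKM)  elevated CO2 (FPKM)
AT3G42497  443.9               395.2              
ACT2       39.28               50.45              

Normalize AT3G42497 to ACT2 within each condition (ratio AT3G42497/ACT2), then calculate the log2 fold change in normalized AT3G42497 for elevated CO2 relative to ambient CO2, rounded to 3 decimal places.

-0.529

AT3G42497/ACT2 (ambient CO2) = 443.9 / 39.28 = 11.301
AT3G42497/ACT2 (elevated CO2) = 395.2 / 50.45 = 7.8335
Fold change = 7.8335 / 11.301 = 0.6932
log2(0.6932) = -0.5287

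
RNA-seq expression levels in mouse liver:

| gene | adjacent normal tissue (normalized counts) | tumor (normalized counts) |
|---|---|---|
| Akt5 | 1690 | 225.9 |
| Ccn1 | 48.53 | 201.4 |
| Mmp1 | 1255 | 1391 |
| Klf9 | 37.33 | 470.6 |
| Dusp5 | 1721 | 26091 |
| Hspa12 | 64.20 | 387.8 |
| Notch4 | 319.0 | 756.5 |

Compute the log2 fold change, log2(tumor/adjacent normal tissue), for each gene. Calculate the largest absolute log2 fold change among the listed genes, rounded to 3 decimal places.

log2(225.9/1690) = -2.903  (Akt5)
log2(201.4/48.53) = 2.053  (Ccn1)
log2(1391/1255) = 0.148  (Mmp1)
log2(470.6/37.33) = 3.656  (Klf9)
log2(26091/1721) = 3.922  (Dusp5)
log2(387.8/64.20) = 2.595  (Hspa12)
log2(756.5/319.0) = 1.246  (Notch4)
The largest magnitude belongs to Dusp5.

3.922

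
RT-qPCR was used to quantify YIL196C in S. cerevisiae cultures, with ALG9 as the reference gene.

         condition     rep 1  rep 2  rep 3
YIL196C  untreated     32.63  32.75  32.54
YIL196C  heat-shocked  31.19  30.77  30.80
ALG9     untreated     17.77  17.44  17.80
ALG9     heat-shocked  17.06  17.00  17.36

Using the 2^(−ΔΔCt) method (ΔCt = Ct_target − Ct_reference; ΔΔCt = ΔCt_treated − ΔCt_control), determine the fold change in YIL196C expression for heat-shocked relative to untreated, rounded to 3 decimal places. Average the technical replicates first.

2.282

Mean Ct: YIL196C untreated 32.640; YIL196C heat-shocked 30.920; ALG9 untreated 17.670; ALG9 heat-shocked 17.140
ΔCt(untreated) = 32.640 − 17.670 = 14.970
ΔCt(heat-shocked) = 30.920 − 17.140 = 13.780
ΔΔCt = 13.780 − 14.970 = -1.190
Fold change = 2^(−(-1.190)) = 2^1.190 = 2.2815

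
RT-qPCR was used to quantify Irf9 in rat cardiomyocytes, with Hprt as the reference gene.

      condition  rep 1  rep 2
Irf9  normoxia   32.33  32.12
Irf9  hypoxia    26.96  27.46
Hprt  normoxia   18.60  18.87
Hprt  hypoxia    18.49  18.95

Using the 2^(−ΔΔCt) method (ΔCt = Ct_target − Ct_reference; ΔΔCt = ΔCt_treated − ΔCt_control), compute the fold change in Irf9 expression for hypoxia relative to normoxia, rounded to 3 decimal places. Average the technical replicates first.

Mean Ct: Irf9 normoxia 32.225; Irf9 hypoxia 27.210; Hprt normoxia 18.735; Hprt hypoxia 18.720
ΔCt(normoxia) = 32.225 − 18.735 = 13.490
ΔCt(hypoxia) = 27.210 − 18.720 = 8.490
ΔΔCt = 8.490 − 13.490 = -5.000
Fold change = 2^(−(-5.000)) = 2^5.000 = 32.0000

32.000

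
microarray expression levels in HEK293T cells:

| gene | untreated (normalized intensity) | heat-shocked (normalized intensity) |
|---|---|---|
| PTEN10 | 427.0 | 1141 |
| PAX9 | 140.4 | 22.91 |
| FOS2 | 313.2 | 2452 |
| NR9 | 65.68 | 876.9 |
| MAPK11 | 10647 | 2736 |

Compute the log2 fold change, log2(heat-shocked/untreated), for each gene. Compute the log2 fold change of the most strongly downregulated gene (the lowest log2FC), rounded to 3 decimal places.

-2.615

log2(1141/427.0) = 1.418  (PTEN10)
log2(22.91/140.4) = -2.615  (PAX9)
log2(2452/313.2) = 2.969  (FOS2)
log2(876.9/65.68) = 3.739  (NR9)
log2(2736/10647) = -1.960  (MAPK11)
PAX9 is most strongly downregulated.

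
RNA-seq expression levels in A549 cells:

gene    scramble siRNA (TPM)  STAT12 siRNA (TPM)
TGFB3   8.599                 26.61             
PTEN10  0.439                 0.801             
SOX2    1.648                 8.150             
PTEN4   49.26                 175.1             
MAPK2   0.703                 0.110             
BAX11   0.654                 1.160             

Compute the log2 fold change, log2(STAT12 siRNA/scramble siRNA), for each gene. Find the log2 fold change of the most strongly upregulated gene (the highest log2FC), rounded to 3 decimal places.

log2(26.61/8.599) = 1.630  (TGFB3)
log2(0.801/0.439) = 0.868  (PTEN10)
log2(8.150/1.648) = 2.306  (SOX2)
log2(175.1/49.26) = 1.830  (PTEN4)
log2(0.110/0.703) = -2.676  (MAPK2)
log2(1.160/0.654) = 0.827  (BAX11)
SOX2 is most strongly upregulated.

2.306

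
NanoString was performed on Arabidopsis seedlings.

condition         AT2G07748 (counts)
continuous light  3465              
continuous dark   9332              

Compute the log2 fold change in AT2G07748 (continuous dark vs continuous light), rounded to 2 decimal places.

1.43

Fold change = 9332 / 3465 = 2.6932
log2(2.6932) = 1.429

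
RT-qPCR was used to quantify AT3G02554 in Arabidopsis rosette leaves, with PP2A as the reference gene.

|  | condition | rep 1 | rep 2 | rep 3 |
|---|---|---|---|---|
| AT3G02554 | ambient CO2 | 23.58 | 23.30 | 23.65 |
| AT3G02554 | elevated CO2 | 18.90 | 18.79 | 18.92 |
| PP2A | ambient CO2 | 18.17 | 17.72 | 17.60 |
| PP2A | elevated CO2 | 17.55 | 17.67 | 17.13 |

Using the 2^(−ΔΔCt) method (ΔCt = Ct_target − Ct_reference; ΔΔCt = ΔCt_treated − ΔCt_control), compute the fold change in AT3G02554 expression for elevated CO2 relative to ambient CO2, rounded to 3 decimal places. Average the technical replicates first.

Mean Ct: AT3G02554 ambient CO2 23.510; AT3G02554 elevated CO2 18.870; PP2A ambient CO2 17.830; PP2A elevated CO2 17.450
ΔCt(ambient CO2) = 23.510 − 17.830 = 5.680
ΔCt(elevated CO2) = 18.870 − 17.450 = 1.420
ΔΔCt = 1.420 − 5.680 = -4.260
Fold change = 2^(−(-4.260)) = 2^4.260 = 19.1597

19.160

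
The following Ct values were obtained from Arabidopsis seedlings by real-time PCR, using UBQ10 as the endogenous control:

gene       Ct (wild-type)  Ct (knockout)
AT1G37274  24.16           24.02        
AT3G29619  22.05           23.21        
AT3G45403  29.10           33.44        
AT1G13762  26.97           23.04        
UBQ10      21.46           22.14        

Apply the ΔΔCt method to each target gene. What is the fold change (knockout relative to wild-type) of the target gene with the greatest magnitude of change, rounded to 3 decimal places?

AT1G37274: ΔΔCt = (24.02−22.14) − (24.16−21.46) = 1.88 − 2.70 = -0.82; fold change = 2^0.82 = 1.765
AT3G29619: ΔΔCt = (23.21−22.14) − (22.05−21.46) = 1.07 − 0.59 = 0.48; fold change = 2^-0.48 = 0.717
AT3G45403: ΔΔCt = (33.44−22.14) − (29.10−21.46) = 11.30 − 7.64 = 3.66; fold change = 2^-3.66 = 0.079
AT1G13762: ΔΔCt = (23.04−22.14) − (26.97−21.46) = 0.90 − 5.51 = -4.61; fold change = 2^4.61 = 24.420
AT1G13762 has the largest |ΔΔCt| = 4.61.

24.420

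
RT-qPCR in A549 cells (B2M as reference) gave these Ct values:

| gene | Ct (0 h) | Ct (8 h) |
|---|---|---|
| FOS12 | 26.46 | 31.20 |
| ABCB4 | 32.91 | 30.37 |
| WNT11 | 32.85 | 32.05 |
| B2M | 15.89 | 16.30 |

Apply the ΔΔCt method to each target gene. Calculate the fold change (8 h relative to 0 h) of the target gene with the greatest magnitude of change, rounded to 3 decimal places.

FOS12: ΔΔCt = (31.20−16.30) − (26.46−15.89) = 14.90 − 10.57 = 4.33; fold change = 2^-4.33 = 0.050
ABCB4: ΔΔCt = (30.37−16.30) − (32.91−15.89) = 14.07 − 17.02 = -2.95; fold change = 2^2.95 = 7.727
WNT11: ΔΔCt = (32.05−16.30) − (32.85−15.89) = 15.75 − 16.96 = -1.21; fold change = 2^1.21 = 2.313
FOS12 has the largest |ΔΔCt| = 4.33.

0.050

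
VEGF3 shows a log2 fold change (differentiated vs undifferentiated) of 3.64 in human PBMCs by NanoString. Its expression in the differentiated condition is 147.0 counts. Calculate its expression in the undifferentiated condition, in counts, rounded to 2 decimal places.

11.79

Fold change = 2^(3.64) = 12.4666
undifferentiated expression = 147.0 / 12.4666 = 11.79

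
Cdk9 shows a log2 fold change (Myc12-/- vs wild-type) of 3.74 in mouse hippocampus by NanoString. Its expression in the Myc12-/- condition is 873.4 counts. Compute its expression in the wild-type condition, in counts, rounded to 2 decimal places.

Fold change = 2^(3.74) = 13.3614
wild-type expression = 873.4 / 13.3614 = 65.37

65.37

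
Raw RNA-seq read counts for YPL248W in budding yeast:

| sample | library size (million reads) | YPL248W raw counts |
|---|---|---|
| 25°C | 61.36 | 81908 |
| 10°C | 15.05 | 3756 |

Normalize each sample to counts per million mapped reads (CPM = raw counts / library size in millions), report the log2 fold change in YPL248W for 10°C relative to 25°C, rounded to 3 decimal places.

CPM(25°C) = 81908 / 61.36 = 1334.8761
CPM(10°C) = 3756 / 15.05 = 249.5681
Fold change = 249.5681 / 1334.8761 = 0.18696
log2(0.18696) = -2.4192

-2.419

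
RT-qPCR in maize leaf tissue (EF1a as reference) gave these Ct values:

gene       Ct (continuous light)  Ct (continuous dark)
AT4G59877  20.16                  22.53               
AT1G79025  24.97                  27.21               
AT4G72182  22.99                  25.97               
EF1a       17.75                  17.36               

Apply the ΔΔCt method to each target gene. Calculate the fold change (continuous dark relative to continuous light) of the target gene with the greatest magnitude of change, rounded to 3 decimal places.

AT4G59877: ΔΔCt = (22.53−17.36) − (20.16−17.75) = 5.17 − 2.41 = 2.76; fold change = 2^-2.76 = 0.148
AT1G79025: ΔΔCt = (27.21−17.36) − (24.97−17.75) = 9.85 − 7.22 = 2.63; fold change = 2^-2.63 = 0.162
AT4G72182: ΔΔCt = (25.97−17.36) − (22.99−17.75) = 8.61 − 5.24 = 3.37; fold change = 2^-3.37 = 0.097
AT4G72182 has the largest |ΔΔCt| = 3.37.

0.097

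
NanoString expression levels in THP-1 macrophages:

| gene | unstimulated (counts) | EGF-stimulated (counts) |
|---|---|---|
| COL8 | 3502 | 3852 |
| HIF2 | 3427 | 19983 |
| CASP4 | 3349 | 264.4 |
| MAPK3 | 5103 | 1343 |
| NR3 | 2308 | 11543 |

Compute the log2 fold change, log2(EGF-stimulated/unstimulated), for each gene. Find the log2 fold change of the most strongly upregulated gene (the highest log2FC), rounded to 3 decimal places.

log2(3852/3502) = 0.137  (COL8)
log2(19983/3427) = 2.544  (HIF2)
log2(264.4/3349) = -3.663  (CASP4)
log2(1343/5103) = -1.926  (MAPK3)
log2(11543/2308) = 2.322  (NR3)
HIF2 is most strongly upregulated.

2.544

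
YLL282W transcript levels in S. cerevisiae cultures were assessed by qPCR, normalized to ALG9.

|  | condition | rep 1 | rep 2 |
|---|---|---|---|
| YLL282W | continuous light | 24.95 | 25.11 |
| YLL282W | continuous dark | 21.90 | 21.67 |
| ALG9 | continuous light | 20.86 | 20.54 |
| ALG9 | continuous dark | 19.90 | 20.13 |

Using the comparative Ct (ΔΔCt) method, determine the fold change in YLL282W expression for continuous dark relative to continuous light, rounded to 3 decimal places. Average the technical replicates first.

5.897

Mean Ct: YLL282W continuous light 25.030; YLL282W continuous dark 21.785; ALG9 continuous light 20.700; ALG9 continuous dark 20.015
ΔCt(continuous light) = 25.030 − 20.700 = 4.330
ΔCt(continuous dark) = 21.785 − 20.015 = 1.770
ΔΔCt = 1.770 − 4.330 = -2.560
Fold change = 2^(−(-2.560)) = 2^2.560 = 5.8971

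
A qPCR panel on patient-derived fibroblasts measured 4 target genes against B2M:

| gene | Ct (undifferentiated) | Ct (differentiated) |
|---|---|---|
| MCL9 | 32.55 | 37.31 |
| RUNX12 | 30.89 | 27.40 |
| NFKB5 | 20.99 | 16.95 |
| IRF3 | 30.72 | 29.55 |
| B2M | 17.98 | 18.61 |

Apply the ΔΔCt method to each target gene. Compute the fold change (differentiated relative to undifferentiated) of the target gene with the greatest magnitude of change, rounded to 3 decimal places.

MCL9: ΔΔCt = (37.31−18.61) − (32.55−17.98) = 18.70 − 14.57 = 4.13; fold change = 2^-4.13 = 0.057
RUNX12: ΔΔCt = (27.40−18.61) − (30.89−17.98) = 8.79 − 12.91 = -4.12; fold change = 2^4.12 = 17.388
NFKB5: ΔΔCt = (16.95−18.61) − (20.99−17.98) = -1.66 − 3.01 = -4.67; fold change = 2^4.67 = 25.457
IRF3: ΔΔCt = (29.55−18.61) − (30.72−17.98) = 10.94 − 12.74 = -1.80; fold change = 2^1.80 = 3.482
NFKB5 has the largest |ΔΔCt| = 4.67.

25.457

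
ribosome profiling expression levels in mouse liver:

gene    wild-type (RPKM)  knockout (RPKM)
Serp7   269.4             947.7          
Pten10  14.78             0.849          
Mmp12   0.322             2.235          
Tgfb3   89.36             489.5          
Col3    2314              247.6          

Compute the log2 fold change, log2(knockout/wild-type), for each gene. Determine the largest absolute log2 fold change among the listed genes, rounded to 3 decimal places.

4.122

log2(947.7/269.4) = 1.815  (Serp7)
log2(0.849/14.78) = -4.122  (Pten10)
log2(2.235/0.322) = 2.795  (Mmp12)
log2(489.5/89.36) = 2.454  (Tgfb3)
log2(247.6/2314) = -3.224  (Col3)
The largest magnitude belongs to Pten10.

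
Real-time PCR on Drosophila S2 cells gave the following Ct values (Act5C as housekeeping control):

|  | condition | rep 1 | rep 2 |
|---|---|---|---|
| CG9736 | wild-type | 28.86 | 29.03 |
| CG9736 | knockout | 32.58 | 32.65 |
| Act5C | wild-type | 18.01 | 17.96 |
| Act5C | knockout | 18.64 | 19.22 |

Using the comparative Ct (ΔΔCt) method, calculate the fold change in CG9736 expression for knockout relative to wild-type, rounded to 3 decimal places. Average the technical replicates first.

Mean Ct: CG9736 wild-type 28.945; CG9736 knockout 32.615; Act5C wild-type 17.985; Act5C knockout 18.930
ΔCt(wild-type) = 28.945 − 17.985 = 10.960
ΔCt(knockout) = 32.615 − 18.930 = 13.685
ΔΔCt = 13.685 − 10.960 = 2.725
Fold change = 2^(−2.725) = 0.1512

0.151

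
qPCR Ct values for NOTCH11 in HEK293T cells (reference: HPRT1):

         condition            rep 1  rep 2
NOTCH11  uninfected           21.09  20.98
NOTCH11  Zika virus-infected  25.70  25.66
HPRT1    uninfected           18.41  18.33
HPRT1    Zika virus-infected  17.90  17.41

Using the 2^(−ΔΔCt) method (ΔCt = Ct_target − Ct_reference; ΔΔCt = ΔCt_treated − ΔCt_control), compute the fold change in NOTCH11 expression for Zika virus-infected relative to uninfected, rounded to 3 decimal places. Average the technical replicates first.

0.024

Mean Ct: NOTCH11 uninfected 21.035; NOTCH11 Zika virus-infected 25.680; HPRT1 uninfected 18.370; HPRT1 Zika virus-infected 17.655
ΔCt(uninfected) = 21.035 − 18.370 = 2.665
ΔCt(Zika virus-infected) = 25.680 − 17.655 = 8.025
ΔΔCt = 8.025 − 2.665 = 5.360
Fold change = 2^(−5.360) = 0.0243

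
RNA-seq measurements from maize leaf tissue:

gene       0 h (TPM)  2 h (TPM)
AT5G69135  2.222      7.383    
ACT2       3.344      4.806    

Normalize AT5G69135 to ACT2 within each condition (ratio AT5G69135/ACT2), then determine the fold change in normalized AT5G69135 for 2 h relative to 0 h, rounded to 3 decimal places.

AT5G69135/ACT2 (0 h) = 2.222 / 3.344 = 0.66447
AT5G69135/ACT2 (2 h) = 7.383 / 4.806 = 1.5362
Fold change = 1.5362 / 0.66447 = 2.3119

2.312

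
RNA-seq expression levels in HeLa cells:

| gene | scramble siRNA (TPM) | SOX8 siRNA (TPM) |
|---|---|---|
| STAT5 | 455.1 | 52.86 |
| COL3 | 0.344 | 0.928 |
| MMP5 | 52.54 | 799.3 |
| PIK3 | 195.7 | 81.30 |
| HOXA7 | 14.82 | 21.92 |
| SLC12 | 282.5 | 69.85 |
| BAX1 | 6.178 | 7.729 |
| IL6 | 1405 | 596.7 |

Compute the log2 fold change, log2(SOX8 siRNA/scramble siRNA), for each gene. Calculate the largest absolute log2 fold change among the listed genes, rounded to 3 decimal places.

log2(52.86/455.1) = -3.106  (STAT5)
log2(0.928/0.344) = 1.432  (COL3)
log2(799.3/52.54) = 3.927  (MMP5)
log2(81.30/195.7) = -1.267  (PIK3)
log2(21.92/14.82) = 0.565  (HOXA7)
log2(69.85/282.5) = -2.016  (SLC12)
log2(7.729/6.178) = 0.323  (BAX1)
log2(596.7/1405) = -1.235  (IL6)
The largest magnitude belongs to MMP5.

3.927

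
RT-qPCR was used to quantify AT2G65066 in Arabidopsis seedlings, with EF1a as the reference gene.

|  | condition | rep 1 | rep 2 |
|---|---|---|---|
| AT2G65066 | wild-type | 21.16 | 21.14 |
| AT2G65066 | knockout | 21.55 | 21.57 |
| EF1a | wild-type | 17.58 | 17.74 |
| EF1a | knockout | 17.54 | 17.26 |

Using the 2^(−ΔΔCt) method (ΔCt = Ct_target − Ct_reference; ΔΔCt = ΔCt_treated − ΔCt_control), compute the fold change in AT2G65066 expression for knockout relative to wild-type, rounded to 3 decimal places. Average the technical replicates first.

0.629

Mean Ct: AT2G65066 wild-type 21.150; AT2G65066 knockout 21.560; EF1a wild-type 17.660; EF1a knockout 17.400
ΔCt(wild-type) = 21.150 − 17.660 = 3.490
ΔCt(knockout) = 21.560 − 17.400 = 4.160
ΔΔCt = 4.160 − 3.490 = 0.670
Fold change = 2^(−0.670) = 0.6285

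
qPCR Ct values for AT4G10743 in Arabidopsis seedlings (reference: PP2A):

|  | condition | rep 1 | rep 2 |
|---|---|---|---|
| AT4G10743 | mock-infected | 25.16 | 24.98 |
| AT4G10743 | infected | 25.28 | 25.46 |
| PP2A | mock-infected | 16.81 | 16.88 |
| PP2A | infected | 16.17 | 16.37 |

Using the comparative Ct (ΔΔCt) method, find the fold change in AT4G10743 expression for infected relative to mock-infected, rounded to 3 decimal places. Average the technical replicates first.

Mean Ct: AT4G10743 mock-infected 25.070; AT4G10743 infected 25.370; PP2A mock-infected 16.845; PP2A infected 16.270
ΔCt(mock-infected) = 25.070 − 16.845 = 8.225
ΔCt(infected) = 25.370 − 16.270 = 9.100
ΔΔCt = 9.100 − 8.225 = 0.875
Fold change = 2^(−0.875) = 0.5453

0.545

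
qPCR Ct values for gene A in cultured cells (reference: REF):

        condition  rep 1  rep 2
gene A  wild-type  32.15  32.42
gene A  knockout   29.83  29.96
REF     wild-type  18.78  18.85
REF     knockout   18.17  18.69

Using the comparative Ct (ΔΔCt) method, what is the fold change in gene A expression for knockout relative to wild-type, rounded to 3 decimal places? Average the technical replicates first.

4.014

Mean Ct: gene A wild-type 32.285; gene A knockout 29.895; REF wild-type 18.815; REF knockout 18.430
ΔCt(wild-type) = 32.285 − 18.815 = 13.470
ΔCt(knockout) = 29.895 − 18.430 = 11.465
ΔΔCt = 11.465 − 13.470 = -2.005
Fold change = 2^(−(-2.005)) = 2^2.005 = 4.0139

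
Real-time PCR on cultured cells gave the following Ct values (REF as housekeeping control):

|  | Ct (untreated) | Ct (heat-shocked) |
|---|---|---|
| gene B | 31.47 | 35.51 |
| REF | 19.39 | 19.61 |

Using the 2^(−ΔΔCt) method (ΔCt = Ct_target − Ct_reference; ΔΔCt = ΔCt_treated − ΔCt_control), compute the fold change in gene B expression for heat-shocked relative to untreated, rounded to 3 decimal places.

ΔCt(untreated) = 31.470 − 19.390 = 12.080
ΔCt(heat-shocked) = 35.510 − 19.610 = 15.900
ΔΔCt = 15.900 − 12.080 = 3.820
Fold change = 2^(−3.820) = 0.0708

0.071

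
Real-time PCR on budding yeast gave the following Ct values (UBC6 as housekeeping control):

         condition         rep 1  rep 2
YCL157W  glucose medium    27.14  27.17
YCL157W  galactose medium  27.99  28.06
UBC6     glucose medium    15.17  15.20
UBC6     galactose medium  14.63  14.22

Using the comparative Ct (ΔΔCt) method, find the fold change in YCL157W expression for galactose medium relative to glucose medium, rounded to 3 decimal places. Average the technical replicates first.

0.323

Mean Ct: YCL157W glucose medium 27.155; YCL157W galactose medium 28.025; UBC6 glucose medium 15.185; UBC6 galactose medium 14.425
ΔCt(glucose medium) = 27.155 − 15.185 = 11.970
ΔCt(galactose medium) = 28.025 − 14.425 = 13.600
ΔΔCt = 13.600 − 11.970 = 1.630
Fold change = 2^(−1.630) = 0.3231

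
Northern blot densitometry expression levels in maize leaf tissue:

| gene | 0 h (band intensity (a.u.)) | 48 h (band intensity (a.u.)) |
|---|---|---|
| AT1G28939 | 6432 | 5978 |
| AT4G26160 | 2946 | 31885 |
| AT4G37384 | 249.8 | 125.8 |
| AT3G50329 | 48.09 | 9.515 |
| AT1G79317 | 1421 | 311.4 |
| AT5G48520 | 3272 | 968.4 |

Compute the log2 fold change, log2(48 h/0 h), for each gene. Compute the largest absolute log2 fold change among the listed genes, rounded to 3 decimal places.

3.436

log2(5978/6432) = -0.106  (AT1G28939)
log2(31885/2946) = 3.436  (AT4G26160)
log2(125.8/249.8) = -0.990  (AT4G37384)
log2(9.515/48.09) = -2.337  (AT3G50329)
log2(311.4/1421) = -2.190  (AT1G79317)
log2(968.4/3272) = -1.756  (AT5G48520)
The largest magnitude belongs to AT4G26160.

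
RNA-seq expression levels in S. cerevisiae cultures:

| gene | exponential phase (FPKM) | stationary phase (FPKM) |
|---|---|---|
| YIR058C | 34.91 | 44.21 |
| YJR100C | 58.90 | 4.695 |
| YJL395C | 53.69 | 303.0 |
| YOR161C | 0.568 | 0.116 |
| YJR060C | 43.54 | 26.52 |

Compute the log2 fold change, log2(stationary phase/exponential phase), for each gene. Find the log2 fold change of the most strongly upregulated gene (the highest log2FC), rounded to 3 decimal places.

2.497

log2(44.21/34.91) = 0.341  (YIR058C)
log2(4.695/58.90) = -3.649  (YJR100C)
log2(303.0/53.69) = 2.497  (YJL395C)
log2(0.116/0.568) = -2.292  (YOR161C)
log2(26.52/43.54) = -0.715  (YJR060C)
YJL395C is most strongly upregulated.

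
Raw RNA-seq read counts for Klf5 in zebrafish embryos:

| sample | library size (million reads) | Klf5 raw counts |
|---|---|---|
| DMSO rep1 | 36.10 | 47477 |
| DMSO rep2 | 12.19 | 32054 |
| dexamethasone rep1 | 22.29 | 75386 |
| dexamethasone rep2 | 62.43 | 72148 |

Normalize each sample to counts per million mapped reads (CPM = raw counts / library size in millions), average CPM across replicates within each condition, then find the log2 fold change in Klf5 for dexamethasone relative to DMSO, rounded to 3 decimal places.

CPM(DMSO rep1) = 47477 / 36.10 = 1315.1524
CPM(DMSO rep2) = 32054 / 12.19 = 2629.5324
CPM(dexamethasone rep1) = 75386 / 22.29 = 3382.0547
CPM(dexamethasone rep2) = 72148 / 62.43 = 1155.6623
mean CPM(DMSO) = 1972.3424; mean CPM(dexamethasone) = 2268.8585
Fold change = 2268.8585 / 1972.3424 = 1.15034
log2(1.15034) = 0.2021

0.202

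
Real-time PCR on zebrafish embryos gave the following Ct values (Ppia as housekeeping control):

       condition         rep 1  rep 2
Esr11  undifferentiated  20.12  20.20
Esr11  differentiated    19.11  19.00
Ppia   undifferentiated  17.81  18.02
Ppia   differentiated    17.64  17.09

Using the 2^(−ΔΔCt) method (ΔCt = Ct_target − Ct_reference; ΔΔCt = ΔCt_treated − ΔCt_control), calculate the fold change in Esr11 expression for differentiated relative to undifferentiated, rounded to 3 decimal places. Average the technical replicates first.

1.469

Mean Ct: Esr11 undifferentiated 20.160; Esr11 differentiated 19.055; Ppia undifferentiated 17.915; Ppia differentiated 17.365
ΔCt(undifferentiated) = 20.160 − 17.915 = 2.245
ΔCt(differentiated) = 19.055 − 17.365 = 1.690
ΔΔCt = 1.690 − 2.245 = -0.555
Fold change = 2^(−(-0.555)) = 2^0.555 = 1.4692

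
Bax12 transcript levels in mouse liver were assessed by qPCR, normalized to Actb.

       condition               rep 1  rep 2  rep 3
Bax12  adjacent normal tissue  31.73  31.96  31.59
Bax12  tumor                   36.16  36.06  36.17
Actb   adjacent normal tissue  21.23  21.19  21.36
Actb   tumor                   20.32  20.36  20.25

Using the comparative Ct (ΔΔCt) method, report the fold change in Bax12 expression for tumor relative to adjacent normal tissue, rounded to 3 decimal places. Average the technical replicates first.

Mean Ct: Bax12 adjacent normal tissue 31.760; Bax12 tumor 36.130; Actb adjacent normal tissue 21.260; Actb tumor 20.310
ΔCt(adjacent normal tissue) = 31.760 − 21.260 = 10.500
ΔCt(tumor) = 36.130 − 20.310 = 15.820
ΔΔCt = 15.820 − 10.500 = 5.320
Fold change = 2^(−5.320) = 0.0250

0.025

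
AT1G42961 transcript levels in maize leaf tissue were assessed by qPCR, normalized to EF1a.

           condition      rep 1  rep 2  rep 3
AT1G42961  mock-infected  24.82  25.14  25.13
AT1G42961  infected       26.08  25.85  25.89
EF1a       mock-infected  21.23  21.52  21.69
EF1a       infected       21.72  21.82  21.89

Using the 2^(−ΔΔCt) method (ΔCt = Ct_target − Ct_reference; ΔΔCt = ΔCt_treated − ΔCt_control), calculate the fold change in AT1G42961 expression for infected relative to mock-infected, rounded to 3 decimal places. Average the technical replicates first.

0.669

Mean Ct: AT1G42961 mock-infected 25.030; AT1G42961 infected 25.940; EF1a mock-infected 21.480; EF1a infected 21.810
ΔCt(mock-infected) = 25.030 − 21.480 = 3.550
ΔCt(infected) = 25.940 − 21.810 = 4.130
ΔΔCt = 4.130 − 3.550 = 0.580
Fold change = 2^(−0.580) = 0.6690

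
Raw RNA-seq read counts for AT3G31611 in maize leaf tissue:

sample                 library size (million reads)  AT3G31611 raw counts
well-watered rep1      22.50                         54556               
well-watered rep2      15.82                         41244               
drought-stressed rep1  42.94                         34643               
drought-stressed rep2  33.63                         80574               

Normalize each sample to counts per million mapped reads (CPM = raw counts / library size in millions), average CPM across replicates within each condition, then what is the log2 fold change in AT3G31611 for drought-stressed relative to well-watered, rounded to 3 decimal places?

-0.652

CPM(well-watered rep1) = 54556 / 22.50 = 2424.7111
CPM(well-watered rep2) = 41244 / 15.82 = 2607.0796
CPM(drought-stressed rep1) = 34643 / 42.94 = 806.7769
CPM(drought-stressed rep2) = 80574 / 33.63 = 2395.8965
mean CPM(well-watered) = 2515.8954; mean CPM(drought-stressed) = 1601.3367
Fold change = 1601.3367 / 2515.8954 = 0.63649
log2(0.63649) = -0.6518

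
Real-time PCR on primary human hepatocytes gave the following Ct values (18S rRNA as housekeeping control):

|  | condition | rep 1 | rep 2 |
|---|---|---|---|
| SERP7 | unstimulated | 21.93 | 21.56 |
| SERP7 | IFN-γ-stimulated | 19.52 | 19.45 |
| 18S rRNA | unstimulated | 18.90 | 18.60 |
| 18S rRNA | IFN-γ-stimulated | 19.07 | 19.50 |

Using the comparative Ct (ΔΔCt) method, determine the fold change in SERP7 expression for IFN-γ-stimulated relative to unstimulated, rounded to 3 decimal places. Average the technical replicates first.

Mean Ct: SERP7 unstimulated 21.745; SERP7 IFN-γ-stimulated 19.485; 18S rRNA unstimulated 18.750; 18S rRNA IFN-γ-stimulated 19.285
ΔCt(unstimulated) = 21.745 − 18.750 = 2.995
ΔCt(IFN-γ-stimulated) = 19.485 − 19.285 = 0.200
ΔΔCt = 0.200 − 2.995 = -2.795
Fold change = 2^(−(-2.795)) = 2^2.795 = 6.9403

6.940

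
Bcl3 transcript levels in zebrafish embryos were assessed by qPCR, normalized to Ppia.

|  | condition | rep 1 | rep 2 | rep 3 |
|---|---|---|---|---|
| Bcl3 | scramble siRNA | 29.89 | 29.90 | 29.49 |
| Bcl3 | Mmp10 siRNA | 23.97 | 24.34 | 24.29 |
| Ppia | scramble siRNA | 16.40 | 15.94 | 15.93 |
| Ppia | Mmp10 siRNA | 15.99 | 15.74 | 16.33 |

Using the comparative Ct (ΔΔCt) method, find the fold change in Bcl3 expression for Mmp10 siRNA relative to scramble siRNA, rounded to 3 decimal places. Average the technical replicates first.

44.942

Mean Ct: Bcl3 scramble siRNA 29.760; Bcl3 Mmp10 siRNA 24.200; Ppia scramble siRNA 16.090; Ppia Mmp10 siRNA 16.020
ΔCt(scramble siRNA) = 29.760 − 16.090 = 13.670
ΔCt(Mmp10 siRNA) = 24.200 − 16.020 = 8.180
ΔΔCt = 8.180 − 13.670 = -5.490
Fold change = 2^(−(-5.490)) = 2^5.490 = 44.9422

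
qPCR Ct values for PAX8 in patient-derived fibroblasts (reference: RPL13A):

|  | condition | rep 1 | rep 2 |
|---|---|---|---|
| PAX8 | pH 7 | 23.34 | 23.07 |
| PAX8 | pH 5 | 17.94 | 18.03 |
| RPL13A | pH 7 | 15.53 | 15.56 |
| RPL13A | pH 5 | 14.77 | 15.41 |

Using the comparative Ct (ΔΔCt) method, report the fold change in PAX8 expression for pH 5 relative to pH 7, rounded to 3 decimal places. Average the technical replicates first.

Mean Ct: PAX8 pH 7 23.205; PAX8 pH 5 17.985; RPL13A pH 7 15.545; RPL13A pH 5 15.090
ΔCt(pH 7) = 23.205 − 15.545 = 7.660
ΔCt(pH 5) = 17.985 − 15.090 = 2.895
ΔΔCt = 2.895 − 7.660 = -4.765
Fold change = 2^(−(-4.765)) = 2^4.765 = 27.1899

27.190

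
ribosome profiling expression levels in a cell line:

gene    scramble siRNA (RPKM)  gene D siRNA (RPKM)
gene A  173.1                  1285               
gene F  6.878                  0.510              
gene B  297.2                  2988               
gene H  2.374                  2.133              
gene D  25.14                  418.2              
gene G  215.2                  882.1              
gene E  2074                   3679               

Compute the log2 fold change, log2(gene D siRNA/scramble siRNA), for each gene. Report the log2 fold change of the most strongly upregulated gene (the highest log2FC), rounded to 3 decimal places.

4.056

log2(1285/173.1) = 2.892  (gene A)
log2(0.510/6.878) = -3.753  (gene F)
log2(2988/297.2) = 3.330  (gene B)
log2(2.133/2.374) = -0.154  (gene H)
log2(418.2/25.14) = 4.056  (gene D)
log2(882.1/215.2) = 2.035  (gene G)
log2(3679/2074) = 0.827  (gene E)
gene D is most strongly upregulated.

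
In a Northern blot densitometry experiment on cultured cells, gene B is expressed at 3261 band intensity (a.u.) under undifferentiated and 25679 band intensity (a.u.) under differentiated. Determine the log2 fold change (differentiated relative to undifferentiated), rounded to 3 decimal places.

Fold change = 25679 / 3261 = 7.8746
log2(7.8746) = 2.9772

2.977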